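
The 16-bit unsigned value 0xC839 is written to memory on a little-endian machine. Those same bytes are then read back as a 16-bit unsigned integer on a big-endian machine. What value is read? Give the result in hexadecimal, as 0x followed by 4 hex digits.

0x39C8

Stored little-endian, the bytes at ascending addresses are 39 C8.
Read back as big-endian, the last byte is least significant, giving 0x39C8.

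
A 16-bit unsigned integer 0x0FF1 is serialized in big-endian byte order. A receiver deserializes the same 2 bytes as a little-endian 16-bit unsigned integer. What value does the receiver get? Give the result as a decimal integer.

Stored big-endian, the bytes at ascending addresses are 0F F1.
Read back as little-endian, the first byte is least significant, giving 0xF10F.
0xF10F = 61711.

61711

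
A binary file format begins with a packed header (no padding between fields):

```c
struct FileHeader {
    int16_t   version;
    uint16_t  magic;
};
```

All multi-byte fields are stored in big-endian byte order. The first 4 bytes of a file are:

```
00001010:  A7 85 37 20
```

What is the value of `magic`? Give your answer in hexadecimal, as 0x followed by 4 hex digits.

`magic` follows `version` (2 bytes), so it starts at byte offset 2 and occupies 2 bytes.
Bytes at offsets 2..3: 37 20.
Big-endian: lowest address holds the most-significant byte.
The bytes are already most-significant first: 0x3720.

0x3720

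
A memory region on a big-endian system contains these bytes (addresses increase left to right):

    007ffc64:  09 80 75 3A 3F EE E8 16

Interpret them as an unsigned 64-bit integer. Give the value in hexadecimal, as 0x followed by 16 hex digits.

0x0980753A3FEEE816

Big-endian stores the most-significant byte at the lowest address.
The bytes are already most-significant first: 0x0980753A3FEEE816.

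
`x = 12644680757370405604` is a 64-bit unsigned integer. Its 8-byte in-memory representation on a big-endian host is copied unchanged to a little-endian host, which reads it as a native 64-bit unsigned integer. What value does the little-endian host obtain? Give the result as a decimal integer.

16483816240535468719

12644680757370405604 in 64-bit hexadecimal is 0xAF7AEE278947C2E4.
Stored big-endian, the bytes at ascending addresses are AF 7A EE 27 89 47 C2 E4.
Read back as little-endian, the first byte is least significant, giving 0xE4C2478927EE7AAF.
0xE4C2478927EE7AAF = 16483816240535468719.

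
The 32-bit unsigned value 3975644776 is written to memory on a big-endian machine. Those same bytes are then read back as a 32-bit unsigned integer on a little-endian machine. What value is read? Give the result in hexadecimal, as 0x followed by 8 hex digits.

3975644776 in 32-bit hexadecimal is 0xECF78668.
Stored big-endian, the bytes at ascending addresses are EC F7 86 68.
Read back as little-endian, the first byte is least significant, giving 0x6886F7EC.

0x6886F7EC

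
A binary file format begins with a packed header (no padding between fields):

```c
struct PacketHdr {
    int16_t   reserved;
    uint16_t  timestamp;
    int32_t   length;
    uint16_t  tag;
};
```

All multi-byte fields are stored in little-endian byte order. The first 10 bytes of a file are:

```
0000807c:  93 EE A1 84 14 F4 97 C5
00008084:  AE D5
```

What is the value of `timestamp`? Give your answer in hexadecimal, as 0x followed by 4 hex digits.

`timestamp` follows `reserved` (2 bytes), so it starts at byte offset 2 and occupies 2 bytes.
Bytes at offsets 2..3: A1 84.
Little-endian stores the least-significant byte at the lowest address.
Reassemble most-significant byte first: 84 A1 → 0x84A1.

0x84A1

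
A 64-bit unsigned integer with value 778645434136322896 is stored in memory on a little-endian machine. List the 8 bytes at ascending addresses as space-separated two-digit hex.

778645434136322896 in hexadecimal, padded to 64 bits, is 0x0ACE4DE59BACE350.
Split into bytes (most-significant first): 0A CE 4D E5 9B AC E3 50.
In little-endian order the low byte comes first in memory.
So at ascending addresses the bytes are 50 E3 AC 9B E5 4D CE 0A.

50 E3 AC 9B E5 4D CE 0A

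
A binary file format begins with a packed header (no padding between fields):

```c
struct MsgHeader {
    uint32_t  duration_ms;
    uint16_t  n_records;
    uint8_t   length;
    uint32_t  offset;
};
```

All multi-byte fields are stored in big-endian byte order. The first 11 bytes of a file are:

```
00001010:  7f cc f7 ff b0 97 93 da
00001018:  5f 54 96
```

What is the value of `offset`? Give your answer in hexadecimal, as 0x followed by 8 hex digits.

`offset` follows `duration_ms` (4 B), `n_records` (2 B), `length` (1 B), so it starts at offset 4 + 2 + 1 = 7 and occupies 4 bytes.
Bytes at offsets 7..10: DA 5F 54 96.
Big-endian stores the most-significant byte at the lowest address.
The bytes are already most-significant first: 0xDA5F5496.

0xDA5F5496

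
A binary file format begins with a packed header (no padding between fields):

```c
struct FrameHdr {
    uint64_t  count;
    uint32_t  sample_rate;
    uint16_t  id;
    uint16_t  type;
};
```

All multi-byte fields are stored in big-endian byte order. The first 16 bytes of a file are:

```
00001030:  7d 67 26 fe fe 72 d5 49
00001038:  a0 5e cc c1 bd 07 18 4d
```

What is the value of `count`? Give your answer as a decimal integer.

`count` is the first field, at byte offset 0, occupying 8 bytes.
Bytes at offsets 0..7: 7D 67 26 FE FE 72 D5 49.
Big-endian: lowest address holds the most-significant byte.
The bytes are already most-significant first: 0x7D6726FEFE72D549.
0x7D6726FEFE72D549 = 9036234053974676809.

9036234053974676809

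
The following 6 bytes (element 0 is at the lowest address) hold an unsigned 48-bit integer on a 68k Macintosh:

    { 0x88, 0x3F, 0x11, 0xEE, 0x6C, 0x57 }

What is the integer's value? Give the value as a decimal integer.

Big-endian stores the most-significant byte at the lowest address.
The bytes are already most-significant first: 0x883F11EE6C57.
0x883F11EE6C57 = 149804465155159.

149804465155159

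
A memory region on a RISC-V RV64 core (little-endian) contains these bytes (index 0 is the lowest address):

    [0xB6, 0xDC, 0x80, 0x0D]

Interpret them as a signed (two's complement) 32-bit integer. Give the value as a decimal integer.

226548918

Little-endian: lowest address holds the least-significant byte.
Reassemble most-significant byte first: 0D 80 DC B6 → 0x0D80DCB6.
0x0D80DCB6 = 226548918.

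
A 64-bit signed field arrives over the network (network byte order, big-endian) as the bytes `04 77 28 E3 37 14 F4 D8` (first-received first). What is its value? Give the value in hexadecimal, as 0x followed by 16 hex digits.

0x047728E33714F4D8

Big-endian stores the most-significant byte at the lowest address.
The bytes are already most-significant first: 0x047728E33714F4D8.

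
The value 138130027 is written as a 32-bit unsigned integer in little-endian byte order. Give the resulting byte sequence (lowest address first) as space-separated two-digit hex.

138130027 in hexadecimal, padded to 32 bits, is 0x083BB26B.
Split into bytes (most-significant first): 08 3B B2 6B.
Little-endian stores the least-significant byte at the lowest address.
So at ascending addresses the bytes are 6B B2 3B 08.

6B B2 3B 08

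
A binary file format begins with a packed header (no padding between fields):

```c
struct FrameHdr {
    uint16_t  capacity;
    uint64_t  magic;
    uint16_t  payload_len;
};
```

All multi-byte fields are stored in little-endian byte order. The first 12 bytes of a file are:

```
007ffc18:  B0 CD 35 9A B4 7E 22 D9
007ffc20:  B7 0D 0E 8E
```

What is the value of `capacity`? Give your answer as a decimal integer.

`capacity` is the first field, at byte offset 0, occupying 2 bytes.
Bytes at offsets 0..1: B0 CD.
Little-endian: lowest address holds the least-significant byte.
Reassemble most-significant byte first: CD B0 → 0xCDB0.
0xCDB0 = 52656.

52656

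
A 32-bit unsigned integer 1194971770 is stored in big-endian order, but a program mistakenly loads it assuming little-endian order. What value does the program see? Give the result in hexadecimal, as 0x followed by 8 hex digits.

0x7AD23947

1194971770 in 32-bit hexadecimal is 0x4739D27A.
Stored big-endian, the bytes at ascending addresses are 47 39 D2 7A.
Read back as little-endian, the first byte is least significant, giving 0x7AD23947.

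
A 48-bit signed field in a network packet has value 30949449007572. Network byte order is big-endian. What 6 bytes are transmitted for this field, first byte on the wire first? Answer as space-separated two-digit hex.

1C 25 FA EA 01 D4

30949449007572 in hexadecimal, padded to 48 bits, is 0x1C25FAEA01D4.
Split into bytes (most-significant first): 1C 25 FA EA 01 D4.
Big-endian stores the most-significant byte at the lowest address.
So the memory order matches the most-significant-first order: 1C 25 FA EA 01 D4.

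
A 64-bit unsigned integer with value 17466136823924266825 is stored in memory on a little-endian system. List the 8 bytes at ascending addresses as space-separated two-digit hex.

17466136823924266825 in hexadecimal, padded to 64 bits, is 0xF2642EE6DC601749.
Split into bytes (most-significant first): F2 64 2E E6 DC 60 17 49.
In little-endian order the low byte comes first in memory.
So at ascending addresses the bytes are 49 17 60 DC E6 2E 64 F2.

49 17 60 DC E6 2E 64 F2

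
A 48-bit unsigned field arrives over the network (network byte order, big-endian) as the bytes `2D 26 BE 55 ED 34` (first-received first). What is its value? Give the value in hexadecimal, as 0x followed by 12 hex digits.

0x2D26BE55ED34

In big-endian order the high byte comes first in memory.
The bytes are already most-significant first: 0x2D26BE55ED34.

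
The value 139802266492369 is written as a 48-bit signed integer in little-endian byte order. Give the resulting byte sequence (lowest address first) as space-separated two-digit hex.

139802266492369 in hexadecimal, padded to 48 bits, is 0x7F26406EDDD1.
Split into bytes (most-significant first): 7F 26 40 6E DD D1.
Little-endian: lowest address holds the least-significant byte.
So at ascending addresses the bytes are D1 DD 6E 40 26 7F.

D1 DD 6E 40 26 7F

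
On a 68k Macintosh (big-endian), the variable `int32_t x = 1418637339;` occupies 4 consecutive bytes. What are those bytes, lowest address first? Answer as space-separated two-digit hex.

54 8E B0 1B

1418637339 in hexadecimal, padded to 32 bits, is 0x548EB01B.
Split into bytes (most-significant first): 54 8E B0 1B.
In big-endian order the high byte comes first in memory.
So the memory order matches the most-significant-first order: 54 8E B0 1B.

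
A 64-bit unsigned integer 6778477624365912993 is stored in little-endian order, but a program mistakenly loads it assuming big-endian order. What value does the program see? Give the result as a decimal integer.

11642723431706595678

6778477624365912993 in 64-bit hexadecimal is 0x5E11FD7C464393A1.
Stored little-endian, the bytes at ascending addresses are A1 93 43 46 7C FD 11 5E.
Read back as big-endian, the last byte is least significant, giving 0xA19343467CFD115E.
0xA19343467CFD115E = 11642723431706595678.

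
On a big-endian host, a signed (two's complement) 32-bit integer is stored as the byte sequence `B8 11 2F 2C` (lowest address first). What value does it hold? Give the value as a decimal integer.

-1206833364

Big-endian: lowest address holds the most-significant byte.
The bytes are already most-significant first: 0xB8112F2C.
Top bit is set, so as a signed 32-bit value this is 0xB8112F2C − 2^32 = -1206833364.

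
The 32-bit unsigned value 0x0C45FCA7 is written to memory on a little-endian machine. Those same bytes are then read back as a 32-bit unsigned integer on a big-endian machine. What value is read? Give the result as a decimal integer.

Stored little-endian, the bytes at ascending addresses are A7 FC 45 0C.
Read back as big-endian, the last byte is least significant, giving 0xA7FC450C.
0xA7FC450C = 2818327820.

2818327820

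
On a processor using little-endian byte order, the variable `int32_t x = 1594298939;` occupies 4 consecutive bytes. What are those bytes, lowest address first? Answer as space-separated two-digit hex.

3B 12 07 5F

1594298939 in hexadecimal, padded to 32 bits, is 0x5F07123B.
Split into bytes (most-significant first): 5F 07 12 3B.
In little-endian order the low byte comes first in memory.
So at ascending addresses the bytes are 3B 12 07 5F.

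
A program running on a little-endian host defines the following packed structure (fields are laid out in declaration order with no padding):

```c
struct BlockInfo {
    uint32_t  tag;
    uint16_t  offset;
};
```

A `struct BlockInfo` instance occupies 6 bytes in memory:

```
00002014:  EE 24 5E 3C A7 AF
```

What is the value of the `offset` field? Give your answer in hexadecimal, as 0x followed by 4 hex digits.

`offset` follows `tag` (4 bytes), so it starts at byte offset 4 and occupies 2 bytes.
Bytes at offsets 4..5: A7 AF.
Little-endian: lowest address holds the least-significant byte.
Reassemble most-significant byte first: AF A7 → 0xAFA7.

0xAFA7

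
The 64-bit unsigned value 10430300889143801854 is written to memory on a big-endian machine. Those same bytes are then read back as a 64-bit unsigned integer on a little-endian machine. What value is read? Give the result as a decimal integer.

10430300889143801854 in 64-bit hexadecimal is 0x90BFDF6585DB77FE.
Stored big-endian, the bytes at ascending addresses are 90 BF DF 65 85 DB 77 FE.
Read back as little-endian, the first byte is least significant, giving 0xFE77DB8565DFBF90.
0xFE77DB8565DFBF90 = 18336365773848559504.

18336365773848559504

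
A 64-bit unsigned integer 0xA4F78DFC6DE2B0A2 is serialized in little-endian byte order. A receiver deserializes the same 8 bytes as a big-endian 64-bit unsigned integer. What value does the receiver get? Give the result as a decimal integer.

11723118792061876132

Stored little-endian, the bytes at ascending addresses are A2 B0 E2 6D FC 8D F7 A4.
Read back as big-endian, the last byte is least significant, giving 0xA2B0E26DFC8DF7A4.
0xA2B0E26DFC8DF7A4 = 11723118792061876132.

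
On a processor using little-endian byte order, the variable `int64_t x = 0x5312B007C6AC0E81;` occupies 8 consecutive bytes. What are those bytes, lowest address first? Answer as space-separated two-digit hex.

Split into bytes (most-significant first): 53 12 B0 07 C6 AC 0E 81.
Little-endian stores the least-significant byte at the lowest address.
So at ascending addresses the bytes are 81 0E AC C6 07 B0 12 53.

81 0E AC C6 07 B0 12 53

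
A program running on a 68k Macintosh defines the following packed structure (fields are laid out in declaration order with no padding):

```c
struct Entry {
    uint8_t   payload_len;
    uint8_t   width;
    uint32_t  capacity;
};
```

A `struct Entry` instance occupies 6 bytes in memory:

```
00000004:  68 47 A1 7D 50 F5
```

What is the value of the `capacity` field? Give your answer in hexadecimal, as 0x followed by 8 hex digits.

0xA17D50F5

`capacity` follows `payload_len` (1 B), `width` (1 B), so it starts at offset 1 + 1 = 2 and occupies 4 bytes.
Bytes at offsets 2..5: A1 7D 50 F5.
Big-endian: lowest address holds the most-significant byte.
The bytes are already most-significant first: 0xA17D50F5.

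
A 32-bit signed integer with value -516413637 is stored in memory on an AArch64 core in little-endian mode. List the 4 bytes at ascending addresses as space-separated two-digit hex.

3B 27 38 E1

Two's complement of -516413637 in 32 bits: 516413637 = 0x1EC7D8C5; invert → 0xE138273A; add 1 → 0xE138273B.
Split into bytes (most-significant first): E1 38 27 3B.
In little-endian order the low byte comes first in memory.
So at ascending addresses the bytes are 3B 27 38 E1.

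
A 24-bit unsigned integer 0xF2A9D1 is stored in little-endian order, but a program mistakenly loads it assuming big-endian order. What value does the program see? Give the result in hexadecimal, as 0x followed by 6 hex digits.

0xD1A9F2

Stored little-endian, the bytes at ascending addresses are D1 A9 F2.
Read back as big-endian, the last byte is least significant, giving 0xD1A9F2.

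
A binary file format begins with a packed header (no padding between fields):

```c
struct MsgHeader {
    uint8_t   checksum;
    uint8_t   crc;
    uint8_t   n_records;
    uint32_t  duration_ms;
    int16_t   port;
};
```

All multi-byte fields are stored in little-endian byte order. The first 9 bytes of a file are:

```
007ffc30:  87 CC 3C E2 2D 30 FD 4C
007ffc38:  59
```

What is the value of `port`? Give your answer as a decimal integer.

22860

`port` follows `checksum` (1 B), `crc` (1 B), `n_records` (1 B), `duration_ms` (4 B), so it starts at offset 1 + 1 + 1 + 4 = 7 and occupies 2 bytes.
Bytes at offsets 7..8: 4C 59.
Little-endian: lowest address holds the least-significant byte.
Reassemble most-significant byte first: 59 4C → 0x594C.
0x594C = 22860.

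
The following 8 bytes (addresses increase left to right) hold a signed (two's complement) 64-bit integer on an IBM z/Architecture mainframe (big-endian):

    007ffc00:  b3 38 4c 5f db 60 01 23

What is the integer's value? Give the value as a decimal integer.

Big-endian: lowest address holds the most-significant byte.
The bytes are already most-significant first: 0xB3384C5FDB600123.
Top bit is set, so as a signed 64-bit value this is 0xB3384C5FDB600123 − 2^64 = -5532588167638548189.

-5532588167638548189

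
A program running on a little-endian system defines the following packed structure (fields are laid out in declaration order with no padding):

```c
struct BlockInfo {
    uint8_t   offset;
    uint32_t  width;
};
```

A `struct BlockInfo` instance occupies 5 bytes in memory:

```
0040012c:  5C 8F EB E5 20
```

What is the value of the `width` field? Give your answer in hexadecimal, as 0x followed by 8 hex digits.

0x20E5EB8F

`width` follows `offset` (1 byte), so it starts at byte offset 1 and occupies 4 bytes.
Bytes at offsets 1..4: 8F EB E5 20.
In little-endian order the low byte comes first in memory.
Reassemble most-significant byte first: 20 E5 EB 8F → 0x20E5EB8F.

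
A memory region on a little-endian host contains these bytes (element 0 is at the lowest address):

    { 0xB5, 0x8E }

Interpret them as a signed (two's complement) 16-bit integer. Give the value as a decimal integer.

Little-endian stores the least-significant byte at the lowest address.
Reassemble most-significant byte first: 8E B5 → 0x8EB5.
Top bit is set, so as a signed 16-bit value this is 0x8EB5 − 2^16 = -29003.

-29003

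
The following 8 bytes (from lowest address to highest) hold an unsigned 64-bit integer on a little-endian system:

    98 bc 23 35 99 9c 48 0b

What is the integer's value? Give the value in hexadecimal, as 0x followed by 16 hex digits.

0x0B489C993523BC98

Little-endian stores the least-significant byte at the lowest address.
Reassemble most-significant byte first: 0B 48 9C 99 35 23 BC 98 → 0x0B489C993523BC98.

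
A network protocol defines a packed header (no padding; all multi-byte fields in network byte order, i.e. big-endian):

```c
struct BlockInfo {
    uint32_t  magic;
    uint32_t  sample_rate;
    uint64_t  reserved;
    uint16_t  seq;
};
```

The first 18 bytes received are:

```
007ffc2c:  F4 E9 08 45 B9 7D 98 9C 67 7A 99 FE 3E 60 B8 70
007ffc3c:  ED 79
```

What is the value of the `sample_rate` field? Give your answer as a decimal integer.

`sample_rate` follows `magic` (4 bytes), so it starts at byte offset 4 and occupies 4 bytes.
Bytes at offsets 4..7: B9 7D 98 9C.
Big-endian: lowest address holds the most-significant byte.
The bytes are already most-significant first: 0xB97D989C.
0xB97D989C = 3112016028.

3112016028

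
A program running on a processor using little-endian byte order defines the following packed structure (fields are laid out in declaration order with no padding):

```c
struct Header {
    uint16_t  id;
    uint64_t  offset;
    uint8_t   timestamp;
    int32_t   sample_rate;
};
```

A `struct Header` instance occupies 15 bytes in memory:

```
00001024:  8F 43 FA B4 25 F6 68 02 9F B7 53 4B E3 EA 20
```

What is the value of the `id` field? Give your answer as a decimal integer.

`id` is the first field, at byte offset 0, occupying 2 bytes.
Bytes at offsets 0..1: 8F 43.
Little-endian stores the least-significant byte at the lowest address.
Reassemble most-significant byte first: 43 8F → 0x438F.
0x438F = 17295.

17295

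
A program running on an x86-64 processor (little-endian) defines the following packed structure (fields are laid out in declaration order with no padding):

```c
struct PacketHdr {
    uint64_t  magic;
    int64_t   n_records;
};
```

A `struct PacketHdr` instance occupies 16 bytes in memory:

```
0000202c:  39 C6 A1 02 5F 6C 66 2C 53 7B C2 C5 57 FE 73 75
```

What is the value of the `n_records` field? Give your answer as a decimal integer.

`n_records` follows `magic` (8 bytes), so it starts at byte offset 8 and occupies 8 bytes.
Bytes at offsets 8..15: 53 7B C2 C5 57 FE 73 75.
Little-endian stores the least-significant byte at the lowest address.
Reassemble most-significant byte first: 75 73 FE 57 C5 C2 7B 53 → 0x7573FE57C5C27B53.
0x7573FE57C5C27B53 = 8463387777692760915.

8463387777692760915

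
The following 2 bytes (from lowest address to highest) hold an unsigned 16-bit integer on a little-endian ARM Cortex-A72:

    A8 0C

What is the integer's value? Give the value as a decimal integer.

In little-endian order the low byte comes first in memory.
Reassemble most-significant byte first: 0C A8 → 0x0CA8.
0x0CA8 = 3240.

3240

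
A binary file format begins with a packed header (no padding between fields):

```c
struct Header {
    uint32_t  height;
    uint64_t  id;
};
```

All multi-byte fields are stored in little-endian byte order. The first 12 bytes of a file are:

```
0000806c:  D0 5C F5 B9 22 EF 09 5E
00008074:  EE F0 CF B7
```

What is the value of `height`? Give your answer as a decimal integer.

3119865040

`height` is the first field, at byte offset 0, occupying 4 bytes.
Bytes at offsets 0..3: D0 5C F5 B9.
Little-endian: lowest address holds the least-significant byte.
Reassemble most-significant byte first: B9 F5 5C D0 → 0xB9F55CD0.
0xB9F55CD0 = 3119865040.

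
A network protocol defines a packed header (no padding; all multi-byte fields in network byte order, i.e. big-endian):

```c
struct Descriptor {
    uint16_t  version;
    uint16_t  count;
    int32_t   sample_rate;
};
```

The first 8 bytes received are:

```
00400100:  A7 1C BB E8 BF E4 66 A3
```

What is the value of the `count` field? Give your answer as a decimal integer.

`count` follows `version` (2 bytes), so it starts at byte offset 2 and occupies 2 bytes.
Bytes at offsets 2..3: BB E8.
In big-endian order the high byte comes first in memory.
The bytes are already most-significant first: 0xBBE8.
0xBBE8 = 48104.

48104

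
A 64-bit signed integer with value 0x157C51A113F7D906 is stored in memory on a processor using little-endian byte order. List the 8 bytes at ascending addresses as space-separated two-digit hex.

Split into bytes (most-significant first): 15 7C 51 A1 13 F7 D9 06.
Little-endian stores the least-significant byte at the lowest address.
So at ascending addresses the bytes are 06 D9 F7 13 A1 51 7C 15.

06 D9 F7 13 A1 51 7C 15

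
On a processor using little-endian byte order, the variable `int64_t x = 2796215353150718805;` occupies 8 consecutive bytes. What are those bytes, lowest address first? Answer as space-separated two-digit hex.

2796215353150718805 in hexadecimal, padded to 64 bits, is 0x26CE270C780AC355.
Split into bytes (most-significant first): 26 CE 27 0C 78 0A C3 55.
Little-endian: lowest address holds the least-significant byte.
So at ascending addresses the bytes are 55 C3 0A 78 0C 27 CE 26.

55 C3 0A 78 0C 27 CE 26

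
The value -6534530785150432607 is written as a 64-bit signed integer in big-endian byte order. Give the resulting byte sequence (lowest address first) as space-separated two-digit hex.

Two's complement of -6534530785150432607 in 64 bits: 6534530785150432607 = 0x5AAF5120AEBEF55F; invert → 0xA550AEDF51410AA0; add 1 → 0xA550AEDF51410AA1.
Split into bytes (most-significant first): A5 50 AE DF 51 41 0A A1.
In big-endian order the high byte comes first in memory.
So the memory order matches the most-significant-first order: A5 50 AE DF 51 41 0A A1.

A5 50 AE DF 51 41 0A A1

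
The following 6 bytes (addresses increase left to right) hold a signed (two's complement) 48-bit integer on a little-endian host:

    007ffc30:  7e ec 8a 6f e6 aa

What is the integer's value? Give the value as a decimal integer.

Little-endian: lowest address holds the least-significant byte.
Reassemble most-significant byte first: AA E6 6F 8A EC 7E → 0xAAE66F8AEC7E.
Top bit is set, so as a signed 48-bit value this is 0xAAE66F8AEC7E − 2^48 = -93568286135170.

-93568286135170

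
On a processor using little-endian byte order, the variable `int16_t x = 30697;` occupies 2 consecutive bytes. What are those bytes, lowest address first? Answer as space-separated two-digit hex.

E9 77

30697 in hexadecimal, padded to 16 bits, is 0x77E9.
Split into bytes (most-significant first): 77 E9.
In little-endian order the low byte comes first in memory.
So at ascending addresses the bytes are E9 77.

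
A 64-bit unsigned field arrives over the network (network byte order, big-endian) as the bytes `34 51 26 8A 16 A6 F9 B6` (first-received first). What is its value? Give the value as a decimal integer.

In big-endian order the high byte comes first in memory.
The bytes are already most-significant first: 0x3451268A16A6F9B6.
0x3451268A16A6F9B6 = 3769836737613199798.

3769836737613199798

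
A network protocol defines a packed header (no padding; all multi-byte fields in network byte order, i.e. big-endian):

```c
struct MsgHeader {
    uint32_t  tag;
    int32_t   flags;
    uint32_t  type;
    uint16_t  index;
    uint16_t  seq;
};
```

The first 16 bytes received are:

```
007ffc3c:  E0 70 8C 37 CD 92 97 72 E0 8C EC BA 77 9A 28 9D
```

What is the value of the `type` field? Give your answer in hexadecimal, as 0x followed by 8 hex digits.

`type` follows `tag` (4 B), `flags` (4 B), so it starts at offset 4 + 4 = 8 and occupies 4 bytes.
Bytes at offsets 8..11: E0 8C EC BA.
Big-endian: lowest address holds the most-significant byte.
The bytes are already most-significant first: 0xE08CECBA.

0xE08CECBA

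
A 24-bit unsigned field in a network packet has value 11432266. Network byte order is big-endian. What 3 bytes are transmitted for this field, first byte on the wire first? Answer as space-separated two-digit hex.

AE 71 4A

11432266 in hexadecimal, padded to 24 bits, is 0xAE714A.
Split into bytes (most-significant first): AE 71 4A.
Big-endian stores the most-significant byte at the lowest address.
So the memory order matches the most-significant-first order: AE 71 4A.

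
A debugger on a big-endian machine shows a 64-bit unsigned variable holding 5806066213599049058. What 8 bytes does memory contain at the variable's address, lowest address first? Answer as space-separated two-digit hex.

5806066213599049058 in hexadecimal, padded to 64 bits, is 0x50934A759BF7F562.
Split into bytes (most-significant first): 50 93 4A 75 9B F7 F5 62.
Big-endian stores the most-significant byte at the lowest address.
So the memory order matches the most-significant-first order: 50 93 4A 75 9B F7 F5 62.

50 93 4A 75 9B F7 F5 62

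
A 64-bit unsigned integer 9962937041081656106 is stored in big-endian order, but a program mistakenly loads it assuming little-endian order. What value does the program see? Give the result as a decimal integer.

3090385192254587786

9962937041081656106 in 64-bit hexadecimal is 0x8A437673F540E32A.
Stored big-endian, the bytes at ascending addresses are 8A 43 76 73 F5 40 E3 2A.
Read back as little-endian, the first byte is least significant, giving 0x2AE340F57376438A.
0x2AE340F57376438A = 3090385192254587786.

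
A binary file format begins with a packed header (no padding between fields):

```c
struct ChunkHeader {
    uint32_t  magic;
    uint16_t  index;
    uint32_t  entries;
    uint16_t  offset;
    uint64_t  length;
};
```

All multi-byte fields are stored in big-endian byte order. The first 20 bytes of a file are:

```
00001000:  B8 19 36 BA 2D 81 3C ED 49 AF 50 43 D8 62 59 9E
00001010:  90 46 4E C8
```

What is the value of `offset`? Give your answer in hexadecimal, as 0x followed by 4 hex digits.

`offset` follows `magic` (4 B), `index` (2 B), `entries` (4 B), so it starts at offset 4 + 2 + 4 = 10 and occupies 2 bytes.
Bytes at offsets 10..11: 50 43.
In big-endian order the high byte comes first in memory.
The bytes are already most-significant first: 0x5043.

0x5043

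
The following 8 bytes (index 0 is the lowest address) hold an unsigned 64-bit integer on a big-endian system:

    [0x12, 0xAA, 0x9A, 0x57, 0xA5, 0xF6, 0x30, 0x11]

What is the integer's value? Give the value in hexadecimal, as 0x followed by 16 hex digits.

0x12AA9A57A5F63011

Big-endian stores the most-significant byte at the lowest address.
The bytes are already most-significant first: 0x12AA9A57A5F63011.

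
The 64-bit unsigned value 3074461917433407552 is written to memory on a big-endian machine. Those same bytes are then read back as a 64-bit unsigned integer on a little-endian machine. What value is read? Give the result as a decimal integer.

4658997045249354282

3074461917433407552 in 64-bit hexadecimal is 0x2AAAAED32015A840.
Stored big-endian, the bytes at ascending addresses are 2A AA AE D3 20 15 A8 40.
Read back as little-endian, the first byte is least significant, giving 0x40A81520D3AEAA2A.
0x40A81520D3AEAA2A = 4658997045249354282.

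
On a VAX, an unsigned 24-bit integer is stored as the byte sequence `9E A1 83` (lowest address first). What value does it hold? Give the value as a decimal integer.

In little-endian order the low byte comes first in memory.
Reassemble most-significant byte first: 83 A1 9E → 0x83A19E.
0x83A19E = 8626590.

8626590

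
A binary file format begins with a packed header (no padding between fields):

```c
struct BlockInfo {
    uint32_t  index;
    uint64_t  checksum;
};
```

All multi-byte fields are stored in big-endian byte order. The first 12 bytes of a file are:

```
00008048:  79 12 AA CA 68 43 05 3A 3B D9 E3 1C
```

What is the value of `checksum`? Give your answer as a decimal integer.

`checksum` follows `index` (4 bytes), so it starts at byte offset 4 and occupies 8 bytes.
Bytes at offsets 4..11: 68 43 05 3A 3B D9 E3 1C.
In big-endian order the high byte comes first in memory.
The bytes are already most-significant first: 0x6843053A3BD9E31C.
0x6843053A3BD9E31C = 7512854351054496540.

7512854351054496540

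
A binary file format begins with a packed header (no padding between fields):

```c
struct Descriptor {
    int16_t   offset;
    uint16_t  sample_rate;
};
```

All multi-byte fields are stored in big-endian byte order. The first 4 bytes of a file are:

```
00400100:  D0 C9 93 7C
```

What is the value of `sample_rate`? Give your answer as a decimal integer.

`sample_rate` follows `offset` (2 bytes), so it starts at byte offset 2 and occupies 2 bytes.
Bytes at offsets 2..3: 93 7C.
Big-endian: lowest address holds the most-significant byte.
The bytes are already most-significant first: 0x937C.
0x937C = 37756.

37756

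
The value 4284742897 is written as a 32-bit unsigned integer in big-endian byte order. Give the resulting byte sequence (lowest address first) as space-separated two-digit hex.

4284742897 in hexadecimal, padded to 32 bits, is 0xFF63FCF1.
Split into bytes (most-significant first): FF 63 FC F1.
Big-endian stores the most-significant byte at the lowest address.
So the memory order matches the most-significant-first order: FF 63 FC F1.

FF 63 FC F1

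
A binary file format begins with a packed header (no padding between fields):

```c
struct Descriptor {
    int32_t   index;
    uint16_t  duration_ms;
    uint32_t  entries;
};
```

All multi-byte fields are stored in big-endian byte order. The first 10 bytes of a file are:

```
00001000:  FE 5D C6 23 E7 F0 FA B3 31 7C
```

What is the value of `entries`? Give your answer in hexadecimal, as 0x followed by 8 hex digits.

`entries` follows `index` (4 B), `duration_ms` (2 B), so it starts at offset 4 + 2 = 6 and occupies 4 bytes.
Bytes at offsets 6..9: FA B3 31 7C.
Big-endian stores the most-significant byte at the lowest address.
The bytes are already most-significant first: 0xFAB3317C.

0xFAB3317C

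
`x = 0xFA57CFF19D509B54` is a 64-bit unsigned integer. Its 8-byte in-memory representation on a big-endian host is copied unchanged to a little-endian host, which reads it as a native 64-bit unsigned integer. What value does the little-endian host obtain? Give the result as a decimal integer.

6096555159873083386

Stored big-endian, the bytes at ascending addresses are FA 57 CF F1 9D 50 9B 54.
Read back as little-endian, the first byte is least significant, giving 0x549B509DF1CF57FA.
0x549B509DF1CF57FA = 6096555159873083386.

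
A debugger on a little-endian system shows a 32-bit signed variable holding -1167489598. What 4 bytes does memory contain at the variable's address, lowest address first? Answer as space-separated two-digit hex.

Two's complement of -1167489598 in 32 bits: 1167489598 = 0x45967A3E; invert → 0xBA6985C1; add 1 → 0xBA6985C2.
Split into bytes (most-significant first): BA 69 85 C2.
Little-endian: lowest address holds the least-significant byte.
So at ascending addresses the bytes are C2 85 69 BA.

C2 85 69 BA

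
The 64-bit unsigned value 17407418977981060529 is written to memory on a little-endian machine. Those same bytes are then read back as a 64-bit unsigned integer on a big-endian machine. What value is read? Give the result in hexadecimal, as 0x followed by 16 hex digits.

0xB155F4FE549393F1

17407418977981060529 in 64-bit hexadecimal is 0xF1939354FEF455B1.
Stored little-endian, the bytes at ascending addresses are B1 55 F4 FE 54 93 93 F1.
Read back as big-endian, the last byte is least significant, giving 0xB155F4FE549393F1.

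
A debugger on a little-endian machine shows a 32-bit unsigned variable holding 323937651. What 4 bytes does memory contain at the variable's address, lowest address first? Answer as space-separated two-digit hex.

73 E5 4E 13

323937651 in hexadecimal, padded to 32 bits, is 0x134EE573.
Split into bytes (most-significant first): 13 4E E5 73.
In little-endian order the low byte comes first in memory.
So at ascending addresses the bytes are 73 E5 4E 13.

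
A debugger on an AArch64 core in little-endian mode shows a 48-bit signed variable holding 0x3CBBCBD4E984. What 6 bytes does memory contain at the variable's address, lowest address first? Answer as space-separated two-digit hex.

Split into bytes (most-significant first): 3C BB CB D4 E9 84.
In little-endian order the low byte comes first in memory.
So at ascending addresses the bytes are 84 E9 D4 CB BB 3C.

84 E9 D4 CB BB 3C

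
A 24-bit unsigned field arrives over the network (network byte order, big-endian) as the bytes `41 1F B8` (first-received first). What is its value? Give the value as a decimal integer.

4267960

Big-endian: lowest address holds the most-significant byte.
The bytes are already most-significant first: 0x411FB8.
0x411FB8 = 4267960.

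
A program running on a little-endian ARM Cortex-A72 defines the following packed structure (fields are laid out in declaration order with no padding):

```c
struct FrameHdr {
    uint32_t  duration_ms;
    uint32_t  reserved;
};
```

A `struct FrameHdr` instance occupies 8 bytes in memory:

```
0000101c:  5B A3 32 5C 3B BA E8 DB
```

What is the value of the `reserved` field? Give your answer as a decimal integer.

3689462331

`reserved` follows `duration_ms` (4 bytes), so it starts at byte offset 4 and occupies 4 bytes.
Bytes at offsets 4..7: 3B BA E8 DB.
Little-endian stores the least-significant byte at the lowest address.
Reassemble most-significant byte first: DB E8 BA 3B → 0xDBE8BA3B.
0xDBE8BA3B = 3689462331.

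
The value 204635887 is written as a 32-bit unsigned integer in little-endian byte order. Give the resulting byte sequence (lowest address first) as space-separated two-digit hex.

EF 7E 32 0C

204635887 in hexadecimal, padded to 32 bits, is 0x0C327EEF.
Split into bytes (most-significant first): 0C 32 7E EF.
In little-endian order the low byte comes first in memory.
So at ascending addresses the bytes are EF 7E 32 0C.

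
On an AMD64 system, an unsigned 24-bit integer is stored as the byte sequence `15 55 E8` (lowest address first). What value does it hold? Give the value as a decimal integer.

In little-endian order the low byte comes first in memory.
Reassemble most-significant byte first: E8 55 15 → 0xE85515.
0xE85515 = 15226133.

15226133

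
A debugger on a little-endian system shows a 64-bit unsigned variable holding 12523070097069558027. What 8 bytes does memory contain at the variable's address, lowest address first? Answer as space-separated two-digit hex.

0B C9 25 39 E7 E1 CA AD

12523070097069558027 in hexadecimal, padded to 64 bits, is 0xADCAE1E73925C90B.
Split into bytes (most-significant first): AD CA E1 E7 39 25 C9 0B.
Little-endian stores the least-significant byte at the lowest address.
So at ascending addresses the bytes are 0B C9 25 39 E7 E1 CA AD.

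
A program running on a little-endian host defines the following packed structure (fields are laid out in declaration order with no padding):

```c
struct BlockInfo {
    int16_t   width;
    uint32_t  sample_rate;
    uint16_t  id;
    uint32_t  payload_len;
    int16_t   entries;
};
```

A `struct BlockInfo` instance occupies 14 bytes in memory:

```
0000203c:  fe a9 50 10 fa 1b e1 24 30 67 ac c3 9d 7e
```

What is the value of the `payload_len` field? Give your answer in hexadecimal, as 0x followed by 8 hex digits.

0xC3AC6730

`payload_len` follows `width` (2 B), `sample_rate` (4 B), `id` (2 B), so it starts at offset 2 + 4 + 2 = 8 and occupies 4 bytes.
Bytes at offsets 8..11: 30 67 AC C3.
Little-endian stores the least-significant byte at the lowest address.
Reassemble most-significant byte first: C3 AC 67 30 → 0xC3AC6730.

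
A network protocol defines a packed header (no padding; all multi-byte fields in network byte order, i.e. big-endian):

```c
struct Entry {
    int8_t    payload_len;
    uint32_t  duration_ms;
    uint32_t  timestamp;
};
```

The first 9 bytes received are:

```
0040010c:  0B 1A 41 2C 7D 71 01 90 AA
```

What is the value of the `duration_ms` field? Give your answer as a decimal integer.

`duration_ms` follows `payload_len` (1 byte), so it starts at byte offset 1 and occupies 4 bytes.
Bytes at offsets 1..4: 1A 41 2C 7D.
Big-endian stores the most-significant byte at the lowest address.
The bytes are already most-significant first: 0x1A412C7D.
0x1A412C7D = 440478845.

440478845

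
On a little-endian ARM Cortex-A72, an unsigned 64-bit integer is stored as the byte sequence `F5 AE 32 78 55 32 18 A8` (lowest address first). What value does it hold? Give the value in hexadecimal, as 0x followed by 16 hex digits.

Little-endian: lowest address holds the least-significant byte.
Reassemble most-significant byte first: A8 18 32 55 78 32 AE F5 → 0xA81832557832AEF5.

0xA81832557832AEF5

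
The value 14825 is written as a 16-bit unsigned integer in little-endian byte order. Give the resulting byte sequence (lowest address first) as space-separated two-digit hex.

14825 in hexadecimal, padded to 16 bits, is 0x39E9.
Split into bytes (most-significant first): 39 E9.
Little-endian: lowest address holds the least-significant byte.
So at ascending addresses the bytes are E9 39.

E9 39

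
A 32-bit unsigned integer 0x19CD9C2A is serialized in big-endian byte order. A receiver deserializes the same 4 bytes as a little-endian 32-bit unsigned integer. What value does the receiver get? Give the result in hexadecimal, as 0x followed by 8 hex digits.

0x2A9CCD19

Stored big-endian, the bytes at ascending addresses are 19 CD 9C 2A.
Read back as little-endian, the first byte is least significant, giving 0x2A9CCD19.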